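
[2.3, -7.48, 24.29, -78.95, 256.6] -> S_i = 2.30*(-3.25)^i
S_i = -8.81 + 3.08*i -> [-8.81, -5.73, -2.65, 0.43, 3.51]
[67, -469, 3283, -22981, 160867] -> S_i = 67*-7^i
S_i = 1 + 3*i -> [1, 4, 7, 10, 13]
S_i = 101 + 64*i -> [101, 165, 229, 293, 357]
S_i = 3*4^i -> [3, 12, 48, 192, 768]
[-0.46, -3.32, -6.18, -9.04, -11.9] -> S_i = -0.46 + -2.86*i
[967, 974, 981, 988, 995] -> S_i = 967 + 7*i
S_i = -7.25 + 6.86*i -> [-7.25, -0.39, 6.47, 13.33, 20.19]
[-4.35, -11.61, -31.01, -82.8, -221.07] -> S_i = -4.35*2.67^i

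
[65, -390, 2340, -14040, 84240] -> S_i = 65*-6^i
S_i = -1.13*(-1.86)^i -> [-1.13, 2.1, -3.91, 7.27, -13.52]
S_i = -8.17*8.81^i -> [-8.17, -71.98, -634.12, -5586.63, -49218.2]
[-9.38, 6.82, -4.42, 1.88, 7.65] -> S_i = Random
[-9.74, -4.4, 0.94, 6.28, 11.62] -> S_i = -9.74 + 5.34*i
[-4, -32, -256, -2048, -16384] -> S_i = -4*8^i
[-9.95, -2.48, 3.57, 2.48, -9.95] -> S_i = Random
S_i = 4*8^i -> [4, 32, 256, 2048, 16384]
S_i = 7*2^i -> [7, 14, 28, 56, 112]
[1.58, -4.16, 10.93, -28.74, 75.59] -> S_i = 1.58*(-2.63)^i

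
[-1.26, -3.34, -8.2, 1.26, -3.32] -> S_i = Random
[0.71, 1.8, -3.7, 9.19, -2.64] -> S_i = Random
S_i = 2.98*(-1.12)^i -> [2.98, -3.34, 3.74, -4.19, 4.69]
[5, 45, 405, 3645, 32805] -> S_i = 5*9^i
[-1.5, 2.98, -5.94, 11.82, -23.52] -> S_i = -1.50*(-1.99)^i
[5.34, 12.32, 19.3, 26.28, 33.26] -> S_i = 5.34 + 6.98*i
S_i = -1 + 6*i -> [-1, 5, 11, 17, 23]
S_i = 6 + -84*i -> [6, -78, -162, -246, -330]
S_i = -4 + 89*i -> [-4, 85, 174, 263, 352]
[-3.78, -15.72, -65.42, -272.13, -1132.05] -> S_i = -3.78*4.16^i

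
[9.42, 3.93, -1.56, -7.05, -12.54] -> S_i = 9.42 + -5.49*i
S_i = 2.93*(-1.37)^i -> [2.93, -4.01, 5.5, -7.53, 10.32]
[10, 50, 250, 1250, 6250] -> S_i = 10*5^i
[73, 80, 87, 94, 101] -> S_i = 73 + 7*i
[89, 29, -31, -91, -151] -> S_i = 89 + -60*i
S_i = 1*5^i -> [1, 5, 25, 125, 625]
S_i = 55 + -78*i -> [55, -23, -101, -179, -257]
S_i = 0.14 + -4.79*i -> [0.14, -4.65, -9.44, -14.23, -19.02]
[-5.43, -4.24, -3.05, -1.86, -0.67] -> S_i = -5.43 + 1.19*i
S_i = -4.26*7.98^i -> [-4.26, -33.99, -271.28, -2164.8, -17275.12]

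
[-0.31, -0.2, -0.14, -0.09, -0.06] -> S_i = -0.31*0.66^i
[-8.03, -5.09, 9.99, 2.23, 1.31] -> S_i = Random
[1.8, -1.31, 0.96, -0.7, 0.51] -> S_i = 1.80*(-0.73)^i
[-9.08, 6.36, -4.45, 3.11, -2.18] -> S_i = -9.08*(-0.70)^i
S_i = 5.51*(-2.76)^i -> [5.51, -15.21, 41.97, -115.85, 319.73]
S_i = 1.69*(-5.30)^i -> [1.69, -8.96, 47.47, -251.6, 1333.49]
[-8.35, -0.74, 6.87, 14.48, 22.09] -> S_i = -8.35 + 7.61*i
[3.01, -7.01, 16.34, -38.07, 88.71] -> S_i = 3.01*(-2.33)^i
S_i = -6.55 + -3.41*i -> [-6.55, -9.96, -13.37, -16.78, -20.19]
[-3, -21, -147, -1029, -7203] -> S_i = -3*7^i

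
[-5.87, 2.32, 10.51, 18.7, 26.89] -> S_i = -5.87 + 8.19*i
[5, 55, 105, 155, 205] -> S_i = 5 + 50*i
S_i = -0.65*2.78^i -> [-0.65, -1.81, -5.02, -13.97, -38.82]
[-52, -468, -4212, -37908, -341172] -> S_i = -52*9^i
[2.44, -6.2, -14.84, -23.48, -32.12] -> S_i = 2.44 + -8.64*i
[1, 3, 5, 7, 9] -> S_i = 1 + 2*i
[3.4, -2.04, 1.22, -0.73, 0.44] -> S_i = 3.40*(-0.60)^i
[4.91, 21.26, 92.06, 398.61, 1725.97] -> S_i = 4.91*4.33^i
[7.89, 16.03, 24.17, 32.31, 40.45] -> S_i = 7.89 + 8.14*i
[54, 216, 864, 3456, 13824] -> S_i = 54*4^i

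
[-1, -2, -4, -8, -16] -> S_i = -1*2^i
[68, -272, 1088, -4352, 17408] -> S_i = 68*-4^i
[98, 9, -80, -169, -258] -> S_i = 98 + -89*i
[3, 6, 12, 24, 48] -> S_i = 3*2^i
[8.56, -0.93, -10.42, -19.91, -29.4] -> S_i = 8.56 + -9.49*i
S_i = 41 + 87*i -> [41, 128, 215, 302, 389]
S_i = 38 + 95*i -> [38, 133, 228, 323, 418]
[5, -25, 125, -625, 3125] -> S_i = 5*-5^i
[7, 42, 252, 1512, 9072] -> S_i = 7*6^i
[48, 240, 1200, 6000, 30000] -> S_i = 48*5^i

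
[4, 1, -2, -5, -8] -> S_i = 4 + -3*i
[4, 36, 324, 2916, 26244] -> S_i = 4*9^i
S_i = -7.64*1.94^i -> [-7.64, -14.82, -28.75, -55.78, -108.22]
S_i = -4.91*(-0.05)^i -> [-4.91, 0.25, -0.01, 0.0, -0.0]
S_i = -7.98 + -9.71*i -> [-7.98, -17.69, -27.4, -37.11, -46.82]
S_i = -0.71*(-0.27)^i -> [-0.71, 0.19, -0.05, 0.01, -0.0]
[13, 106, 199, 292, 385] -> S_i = 13 + 93*i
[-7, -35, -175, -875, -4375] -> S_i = -7*5^i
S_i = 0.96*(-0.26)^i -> [0.96, -0.25, 0.06, -0.02, 0.0]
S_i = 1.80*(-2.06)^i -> [1.8, -3.71, 7.64, -15.74, 32.41]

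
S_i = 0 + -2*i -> [0, -2, -4, -6, -8]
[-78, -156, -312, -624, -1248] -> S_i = -78*2^i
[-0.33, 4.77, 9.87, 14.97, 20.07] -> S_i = -0.33 + 5.10*i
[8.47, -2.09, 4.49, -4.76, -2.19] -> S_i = Random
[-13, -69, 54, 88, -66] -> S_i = Random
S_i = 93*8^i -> [93, 744, 5952, 47616, 380928]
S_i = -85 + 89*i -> [-85, 4, 93, 182, 271]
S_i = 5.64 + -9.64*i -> [5.64, -4.0, -13.64, -23.28, -32.92]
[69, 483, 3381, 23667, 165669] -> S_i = 69*7^i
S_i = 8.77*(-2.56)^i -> [8.77, -22.45, 57.48, -147.14, 376.67]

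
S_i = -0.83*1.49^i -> [-0.83, -1.24, -1.84, -2.75, -4.09]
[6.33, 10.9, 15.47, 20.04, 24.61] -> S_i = 6.33 + 4.57*i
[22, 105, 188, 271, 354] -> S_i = 22 + 83*i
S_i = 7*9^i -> [7, 63, 567, 5103, 45927]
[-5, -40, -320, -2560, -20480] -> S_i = -5*8^i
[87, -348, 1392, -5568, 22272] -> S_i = 87*-4^i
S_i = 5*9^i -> [5, 45, 405, 3645, 32805]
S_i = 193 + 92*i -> [193, 285, 377, 469, 561]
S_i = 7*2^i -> [7, 14, 28, 56, 112]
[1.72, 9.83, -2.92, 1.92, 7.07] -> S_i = Random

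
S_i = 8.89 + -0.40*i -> [8.89, 8.49, 8.09, 7.69, 7.29]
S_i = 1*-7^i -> [1, -7, 49, -343, 2401]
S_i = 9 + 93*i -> [9, 102, 195, 288, 381]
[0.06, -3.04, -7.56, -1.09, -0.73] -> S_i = Random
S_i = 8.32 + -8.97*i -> [8.32, -0.65, -9.62, -18.59, -27.56]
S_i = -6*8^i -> [-6, -48, -384, -3072, -24576]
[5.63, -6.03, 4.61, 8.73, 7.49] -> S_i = Random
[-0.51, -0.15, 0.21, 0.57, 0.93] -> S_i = -0.51 + 0.36*i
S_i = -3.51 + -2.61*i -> [-3.51, -6.12, -8.73, -11.34, -13.95]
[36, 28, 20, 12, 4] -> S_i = 36 + -8*i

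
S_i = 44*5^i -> [44, 220, 1100, 5500, 27500]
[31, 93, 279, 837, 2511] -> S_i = 31*3^i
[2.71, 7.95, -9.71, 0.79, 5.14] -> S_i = Random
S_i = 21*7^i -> [21, 147, 1029, 7203, 50421]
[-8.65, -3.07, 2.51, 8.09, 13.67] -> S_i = -8.65 + 5.58*i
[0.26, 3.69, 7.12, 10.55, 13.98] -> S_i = 0.26 + 3.43*i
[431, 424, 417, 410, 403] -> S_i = 431 + -7*i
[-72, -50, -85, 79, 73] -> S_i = Random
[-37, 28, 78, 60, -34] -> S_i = Random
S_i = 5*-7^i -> [5, -35, 245, -1715, 12005]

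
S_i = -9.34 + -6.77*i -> [-9.34, -16.11, -22.88, -29.65, -36.42]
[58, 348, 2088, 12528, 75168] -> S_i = 58*6^i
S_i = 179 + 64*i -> [179, 243, 307, 371, 435]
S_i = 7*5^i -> [7, 35, 175, 875, 4375]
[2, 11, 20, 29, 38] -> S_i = 2 + 9*i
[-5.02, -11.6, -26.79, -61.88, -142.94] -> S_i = -5.02*2.31^i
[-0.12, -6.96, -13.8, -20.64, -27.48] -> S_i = -0.12 + -6.84*i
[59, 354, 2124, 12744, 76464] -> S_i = 59*6^i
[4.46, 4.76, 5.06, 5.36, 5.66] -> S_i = 4.46 + 0.30*i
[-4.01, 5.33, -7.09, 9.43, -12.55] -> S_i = -4.01*(-1.33)^i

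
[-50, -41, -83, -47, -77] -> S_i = Random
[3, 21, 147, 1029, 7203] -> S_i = 3*7^i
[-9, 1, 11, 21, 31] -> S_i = -9 + 10*i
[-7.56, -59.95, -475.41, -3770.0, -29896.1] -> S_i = -7.56*7.93^i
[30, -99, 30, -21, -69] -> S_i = Random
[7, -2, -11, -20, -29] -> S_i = 7 + -9*i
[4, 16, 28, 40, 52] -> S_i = 4 + 12*i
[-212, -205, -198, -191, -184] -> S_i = -212 + 7*i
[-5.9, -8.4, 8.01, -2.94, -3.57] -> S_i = Random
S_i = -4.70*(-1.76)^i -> [-4.7, 8.27, -14.56, 25.62, -45.1]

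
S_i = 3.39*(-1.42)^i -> [3.39, -4.81, 6.84, -9.71, 13.78]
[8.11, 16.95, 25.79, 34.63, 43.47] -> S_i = 8.11 + 8.84*i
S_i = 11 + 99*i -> [11, 110, 209, 308, 407]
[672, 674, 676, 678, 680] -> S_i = 672 + 2*i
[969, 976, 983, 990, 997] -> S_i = 969 + 7*i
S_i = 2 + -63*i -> [2, -61, -124, -187, -250]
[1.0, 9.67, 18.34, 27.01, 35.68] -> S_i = 1.00 + 8.67*i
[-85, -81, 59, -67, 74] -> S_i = Random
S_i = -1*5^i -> [-1, -5, -25, -125, -625]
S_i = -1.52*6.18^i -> [-1.52, -9.39, -58.05, -358.76, -2217.16]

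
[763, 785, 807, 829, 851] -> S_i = 763 + 22*i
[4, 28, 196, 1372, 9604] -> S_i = 4*7^i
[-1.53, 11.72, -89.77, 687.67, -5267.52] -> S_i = -1.53*(-7.66)^i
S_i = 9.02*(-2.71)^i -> [9.02, -24.44, 66.24, -179.52, 486.5]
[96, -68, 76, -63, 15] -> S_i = Random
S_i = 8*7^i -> [8, 56, 392, 2744, 19208]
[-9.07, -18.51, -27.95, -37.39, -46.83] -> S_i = -9.07 + -9.44*i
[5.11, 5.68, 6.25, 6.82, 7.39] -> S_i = 5.11 + 0.57*i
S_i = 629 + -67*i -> [629, 562, 495, 428, 361]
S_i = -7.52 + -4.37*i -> [-7.52, -11.89, -16.26, -20.63, -25.0]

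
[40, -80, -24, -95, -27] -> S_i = Random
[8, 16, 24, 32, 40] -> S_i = 8 + 8*i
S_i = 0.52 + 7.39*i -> [0.52, 7.91, 15.3, 22.69, 30.08]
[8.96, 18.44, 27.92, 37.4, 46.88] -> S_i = 8.96 + 9.48*i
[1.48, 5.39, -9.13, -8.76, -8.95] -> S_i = Random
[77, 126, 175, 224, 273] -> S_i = 77 + 49*i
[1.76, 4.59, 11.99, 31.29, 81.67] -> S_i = 1.76*2.61^i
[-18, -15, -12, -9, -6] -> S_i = -18 + 3*i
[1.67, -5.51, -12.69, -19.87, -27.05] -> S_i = 1.67 + -7.18*i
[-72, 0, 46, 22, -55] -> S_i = Random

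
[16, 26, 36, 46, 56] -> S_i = 16 + 10*i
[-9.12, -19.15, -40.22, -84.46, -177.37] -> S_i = -9.12*2.10^i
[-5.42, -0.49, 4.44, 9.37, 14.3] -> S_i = -5.42 + 4.93*i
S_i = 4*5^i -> [4, 20, 100, 500, 2500]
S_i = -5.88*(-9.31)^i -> [-5.88, 54.74, -509.66, 4744.89, -44174.95]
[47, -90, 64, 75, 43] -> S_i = Random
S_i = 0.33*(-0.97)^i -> [0.33, -0.32, 0.31, -0.3, 0.29]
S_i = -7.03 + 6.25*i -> [-7.03, -0.78, 5.47, 11.72, 17.97]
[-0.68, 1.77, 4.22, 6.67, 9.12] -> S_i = -0.68 + 2.45*i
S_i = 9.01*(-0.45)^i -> [9.01, -4.05, 1.82, -0.82, 0.37]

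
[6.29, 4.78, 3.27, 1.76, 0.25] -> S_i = 6.29 + -1.51*i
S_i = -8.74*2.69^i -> [-8.74, -23.51, -63.24, -170.13, -457.64]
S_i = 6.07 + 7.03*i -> [6.07, 13.1, 20.13, 27.16, 34.19]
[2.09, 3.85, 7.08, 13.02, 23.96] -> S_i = 2.09*1.84^i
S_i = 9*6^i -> [9, 54, 324, 1944, 11664]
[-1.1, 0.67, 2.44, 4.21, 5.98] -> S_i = -1.10 + 1.77*i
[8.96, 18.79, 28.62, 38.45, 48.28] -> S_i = 8.96 + 9.83*i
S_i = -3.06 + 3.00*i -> [-3.06, -0.06, 2.94, 5.94, 8.94]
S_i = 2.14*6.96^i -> [2.14, 14.89, 103.67, 721.51, 5021.7]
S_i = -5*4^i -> [-5, -20, -80, -320, -1280]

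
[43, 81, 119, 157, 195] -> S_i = 43 + 38*i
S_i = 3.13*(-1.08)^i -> [3.13, -3.38, 3.65, -3.94, 4.26]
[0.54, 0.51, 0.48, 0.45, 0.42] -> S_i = 0.54*0.94^i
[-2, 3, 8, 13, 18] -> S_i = -2 + 5*i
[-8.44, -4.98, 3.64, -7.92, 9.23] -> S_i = Random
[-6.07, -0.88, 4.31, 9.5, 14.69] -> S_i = -6.07 + 5.19*i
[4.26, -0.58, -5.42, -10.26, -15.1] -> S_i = 4.26 + -4.84*i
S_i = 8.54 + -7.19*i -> [8.54, 1.35, -5.84, -13.03, -20.22]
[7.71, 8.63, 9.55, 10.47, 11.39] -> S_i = 7.71 + 0.92*i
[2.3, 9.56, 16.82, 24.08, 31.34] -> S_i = 2.30 + 7.26*i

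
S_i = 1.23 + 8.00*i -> [1.23, 9.23, 17.23, 25.23, 33.23]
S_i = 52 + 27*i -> [52, 79, 106, 133, 160]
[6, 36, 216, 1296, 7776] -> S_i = 6*6^i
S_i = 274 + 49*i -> [274, 323, 372, 421, 470]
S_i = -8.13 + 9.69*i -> [-8.13, 1.56, 11.25, 20.94, 30.63]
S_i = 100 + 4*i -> [100, 104, 108, 112, 116]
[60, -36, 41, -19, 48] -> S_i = Random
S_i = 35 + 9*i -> [35, 44, 53, 62, 71]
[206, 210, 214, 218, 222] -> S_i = 206 + 4*i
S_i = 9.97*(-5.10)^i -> [9.97, -50.85, 259.32, -1322.53, 6744.91]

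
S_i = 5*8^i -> [5, 40, 320, 2560, 20480]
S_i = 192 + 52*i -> [192, 244, 296, 348, 400]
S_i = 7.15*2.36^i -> [7.15, 16.87, 39.82, 93.98, 221.8]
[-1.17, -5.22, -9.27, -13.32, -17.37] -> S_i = -1.17 + -4.05*i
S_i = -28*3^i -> [-28, -84, -252, -756, -2268]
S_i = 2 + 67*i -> [2, 69, 136, 203, 270]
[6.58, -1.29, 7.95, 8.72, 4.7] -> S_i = Random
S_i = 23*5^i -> [23, 115, 575, 2875, 14375]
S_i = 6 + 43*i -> [6, 49, 92, 135, 178]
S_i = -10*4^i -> [-10, -40, -160, -640, -2560]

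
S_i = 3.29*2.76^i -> [3.29, 9.08, 25.06, 69.17, 190.91]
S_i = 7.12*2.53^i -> [7.12, 18.01, 45.57, 115.3, 291.72]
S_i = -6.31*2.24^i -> [-6.31, -14.13, -31.66, -70.92, -158.86]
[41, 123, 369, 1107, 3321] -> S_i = 41*3^i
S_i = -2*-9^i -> [-2, 18, -162, 1458, -13122]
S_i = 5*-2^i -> [5, -10, 20, -40, 80]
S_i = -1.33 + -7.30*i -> [-1.33, -8.63, -15.93, -23.23, -30.53]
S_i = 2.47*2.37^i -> [2.47, 5.85, 13.87, 32.88, 77.93]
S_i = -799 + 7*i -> [-799, -792, -785, -778, -771]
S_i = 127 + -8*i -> [127, 119, 111, 103, 95]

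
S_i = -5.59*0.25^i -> [-5.59, -1.4, -0.35, -0.09, -0.02]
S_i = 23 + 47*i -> [23, 70, 117, 164, 211]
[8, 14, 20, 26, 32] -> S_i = 8 + 6*i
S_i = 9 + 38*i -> [9, 47, 85, 123, 161]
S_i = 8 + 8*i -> [8, 16, 24, 32, 40]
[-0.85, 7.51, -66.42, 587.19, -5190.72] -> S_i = -0.85*(-8.84)^i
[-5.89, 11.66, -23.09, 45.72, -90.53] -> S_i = -5.89*(-1.98)^i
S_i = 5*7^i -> [5, 35, 245, 1715, 12005]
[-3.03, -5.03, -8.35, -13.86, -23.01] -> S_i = -3.03*1.66^i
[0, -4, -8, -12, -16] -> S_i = 0 + -4*i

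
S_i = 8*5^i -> [8, 40, 200, 1000, 5000]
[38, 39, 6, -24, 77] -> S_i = Random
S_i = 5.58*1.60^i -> [5.58, 8.93, 14.28, 22.86, 36.57]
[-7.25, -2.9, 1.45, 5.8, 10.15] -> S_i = -7.25 + 4.35*i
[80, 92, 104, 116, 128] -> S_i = 80 + 12*i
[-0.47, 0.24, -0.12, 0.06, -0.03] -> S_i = -0.47*(-0.51)^i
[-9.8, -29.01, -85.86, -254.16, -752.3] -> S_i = -9.80*2.96^i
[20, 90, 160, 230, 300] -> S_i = 20 + 70*i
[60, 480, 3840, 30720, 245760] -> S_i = 60*8^i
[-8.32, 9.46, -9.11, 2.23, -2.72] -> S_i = Random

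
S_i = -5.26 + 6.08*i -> [-5.26, 0.82, 6.9, 12.98, 19.06]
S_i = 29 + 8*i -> [29, 37, 45, 53, 61]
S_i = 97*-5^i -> [97, -485, 2425, -12125, 60625]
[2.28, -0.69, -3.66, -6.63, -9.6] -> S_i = 2.28 + -2.97*i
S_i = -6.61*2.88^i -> [-6.61, -19.04, -54.83, -157.9, -454.75]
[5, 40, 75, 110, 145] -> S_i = 5 + 35*i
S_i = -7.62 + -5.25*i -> [-7.62, -12.87, -18.12, -23.37, -28.62]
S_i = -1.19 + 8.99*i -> [-1.19, 7.8, 16.79, 25.78, 34.77]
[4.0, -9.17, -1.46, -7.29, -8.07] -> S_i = Random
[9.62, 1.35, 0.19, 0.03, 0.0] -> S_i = 9.62*0.14^i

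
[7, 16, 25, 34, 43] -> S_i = 7 + 9*i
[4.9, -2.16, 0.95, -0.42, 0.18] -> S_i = 4.90*(-0.44)^i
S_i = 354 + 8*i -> [354, 362, 370, 378, 386]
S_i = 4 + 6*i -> [4, 10, 16, 22, 28]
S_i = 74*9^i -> [74, 666, 5994, 53946, 485514]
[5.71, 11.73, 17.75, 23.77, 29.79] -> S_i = 5.71 + 6.02*i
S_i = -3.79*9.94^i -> [-3.79, -37.67, -374.47, -3722.19, -36998.55]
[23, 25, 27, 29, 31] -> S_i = 23 + 2*i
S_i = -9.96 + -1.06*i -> [-9.96, -11.02, -12.08, -13.14, -14.2]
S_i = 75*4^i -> [75, 300, 1200, 4800, 19200]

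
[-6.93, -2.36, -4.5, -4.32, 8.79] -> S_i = Random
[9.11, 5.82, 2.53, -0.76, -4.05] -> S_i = 9.11 + -3.29*i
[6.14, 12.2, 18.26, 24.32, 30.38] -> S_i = 6.14 + 6.06*i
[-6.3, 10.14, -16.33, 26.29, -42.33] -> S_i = -6.30*(-1.61)^i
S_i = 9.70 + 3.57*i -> [9.7, 13.27, 16.84, 20.41, 23.98]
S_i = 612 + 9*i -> [612, 621, 630, 639, 648]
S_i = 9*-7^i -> [9, -63, 441, -3087, 21609]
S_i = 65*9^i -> [65, 585, 5265, 47385, 426465]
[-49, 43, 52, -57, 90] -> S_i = Random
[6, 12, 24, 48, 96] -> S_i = 6*2^i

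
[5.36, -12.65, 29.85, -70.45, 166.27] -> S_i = 5.36*(-2.36)^i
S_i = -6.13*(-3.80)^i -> [-6.13, 23.29, -88.52, 336.37, -1278.19]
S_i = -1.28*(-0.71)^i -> [-1.28, 0.91, -0.65, 0.46, -0.33]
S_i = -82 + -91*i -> [-82, -173, -264, -355, -446]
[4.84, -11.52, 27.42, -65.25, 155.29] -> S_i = 4.84*(-2.38)^i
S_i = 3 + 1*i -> [3, 4, 5, 6, 7]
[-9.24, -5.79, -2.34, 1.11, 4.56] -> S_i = -9.24 + 3.45*i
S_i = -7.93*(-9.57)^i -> [-7.93, 75.89, -726.27, 6950.39, -66515.21]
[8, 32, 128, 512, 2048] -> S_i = 8*4^i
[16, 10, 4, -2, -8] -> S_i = 16 + -6*i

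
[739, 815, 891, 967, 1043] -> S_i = 739 + 76*i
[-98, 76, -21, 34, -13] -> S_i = Random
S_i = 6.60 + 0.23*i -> [6.6, 6.83, 7.06, 7.29, 7.52]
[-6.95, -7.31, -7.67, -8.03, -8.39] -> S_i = -6.95 + -0.36*i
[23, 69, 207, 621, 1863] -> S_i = 23*3^i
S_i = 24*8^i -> [24, 192, 1536, 12288, 98304]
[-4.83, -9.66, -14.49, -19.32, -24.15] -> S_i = -4.83 + -4.83*i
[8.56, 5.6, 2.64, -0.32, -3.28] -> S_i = 8.56 + -2.96*i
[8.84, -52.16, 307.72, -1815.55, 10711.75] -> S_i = 8.84*(-5.90)^i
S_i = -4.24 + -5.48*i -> [-4.24, -9.72, -15.2, -20.68, -26.16]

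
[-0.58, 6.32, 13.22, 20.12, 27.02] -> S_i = -0.58 + 6.90*i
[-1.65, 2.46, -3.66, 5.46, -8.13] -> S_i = -1.65*(-1.49)^i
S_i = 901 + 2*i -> [901, 903, 905, 907, 909]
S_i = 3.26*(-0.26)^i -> [3.26, -0.85, 0.22, -0.06, 0.01]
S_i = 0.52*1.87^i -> [0.52, 0.97, 1.82, 3.4, 6.36]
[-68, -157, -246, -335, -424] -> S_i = -68 + -89*i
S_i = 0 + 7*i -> [0, 7, 14, 21, 28]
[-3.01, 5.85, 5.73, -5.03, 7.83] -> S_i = Random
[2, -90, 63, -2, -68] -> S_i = Random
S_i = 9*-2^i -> [9, -18, 36, -72, 144]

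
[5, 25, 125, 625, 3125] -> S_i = 5*5^i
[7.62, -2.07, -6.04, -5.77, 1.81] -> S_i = Random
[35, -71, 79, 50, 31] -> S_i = Random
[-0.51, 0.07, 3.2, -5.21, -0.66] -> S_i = Random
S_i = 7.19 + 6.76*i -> [7.19, 13.95, 20.71, 27.47, 34.23]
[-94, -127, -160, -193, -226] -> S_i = -94 + -33*i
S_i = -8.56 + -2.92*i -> [-8.56, -11.48, -14.4, -17.32, -20.24]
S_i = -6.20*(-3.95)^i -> [-6.2, 24.49, -96.74, 382.11, -1509.32]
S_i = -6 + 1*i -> [-6, -5, -4, -3, -2]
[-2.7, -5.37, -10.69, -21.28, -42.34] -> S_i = -2.70*1.99^i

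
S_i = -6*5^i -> [-6, -30, -150, -750, -3750]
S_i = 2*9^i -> [2, 18, 162, 1458, 13122]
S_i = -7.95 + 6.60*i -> [-7.95, -1.35, 5.25, 11.85, 18.45]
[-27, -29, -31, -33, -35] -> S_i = -27 + -2*i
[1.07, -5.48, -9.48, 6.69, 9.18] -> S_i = Random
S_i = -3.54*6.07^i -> [-3.54, -21.49, -130.43, -791.72, -4805.72]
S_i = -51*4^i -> [-51, -204, -816, -3264, -13056]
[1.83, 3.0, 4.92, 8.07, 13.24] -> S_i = 1.83*1.64^i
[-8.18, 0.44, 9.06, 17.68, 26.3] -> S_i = -8.18 + 8.62*i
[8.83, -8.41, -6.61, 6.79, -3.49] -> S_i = Random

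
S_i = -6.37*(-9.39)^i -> [-6.37, 59.81, -561.66, 5273.95, -49522.41]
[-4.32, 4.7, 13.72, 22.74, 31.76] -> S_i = -4.32 + 9.02*i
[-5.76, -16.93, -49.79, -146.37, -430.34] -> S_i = -5.76*2.94^i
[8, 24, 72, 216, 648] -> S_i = 8*3^i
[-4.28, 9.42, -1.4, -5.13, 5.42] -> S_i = Random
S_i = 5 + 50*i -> [5, 55, 105, 155, 205]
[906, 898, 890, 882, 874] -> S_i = 906 + -8*i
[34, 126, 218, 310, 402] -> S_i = 34 + 92*i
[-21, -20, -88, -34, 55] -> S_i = Random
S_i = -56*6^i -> [-56, -336, -2016, -12096, -72576]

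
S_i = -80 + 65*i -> [-80, -15, 50, 115, 180]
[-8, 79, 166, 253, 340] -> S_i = -8 + 87*i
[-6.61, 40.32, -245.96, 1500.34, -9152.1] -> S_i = -6.61*(-6.10)^i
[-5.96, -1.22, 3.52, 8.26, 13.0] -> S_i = -5.96 + 4.74*i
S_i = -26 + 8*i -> [-26, -18, -10, -2, 6]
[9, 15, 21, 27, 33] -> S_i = 9 + 6*i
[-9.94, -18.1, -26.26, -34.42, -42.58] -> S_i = -9.94 + -8.16*i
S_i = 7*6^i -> [7, 42, 252, 1512, 9072]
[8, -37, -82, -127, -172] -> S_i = 8 + -45*i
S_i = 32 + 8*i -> [32, 40, 48, 56, 64]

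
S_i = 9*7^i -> [9, 63, 441, 3087, 21609]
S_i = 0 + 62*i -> [0, 62, 124, 186, 248]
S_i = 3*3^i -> [3, 9, 27, 81, 243]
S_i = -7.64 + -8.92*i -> [-7.64, -16.56, -25.48, -34.4, -43.32]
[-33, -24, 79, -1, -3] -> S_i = Random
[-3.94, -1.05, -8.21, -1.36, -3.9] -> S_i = Random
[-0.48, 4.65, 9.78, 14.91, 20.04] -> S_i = -0.48 + 5.13*i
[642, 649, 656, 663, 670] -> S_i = 642 + 7*i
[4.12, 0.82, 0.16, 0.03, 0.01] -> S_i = 4.12*0.20^i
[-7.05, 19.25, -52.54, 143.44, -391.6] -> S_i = -7.05*(-2.73)^i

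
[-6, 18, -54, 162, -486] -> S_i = -6*-3^i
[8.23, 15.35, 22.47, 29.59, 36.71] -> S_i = 8.23 + 7.12*i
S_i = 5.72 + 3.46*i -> [5.72, 9.18, 12.64, 16.1, 19.56]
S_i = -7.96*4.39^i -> [-7.96, -34.94, -153.41, -673.45, -2956.45]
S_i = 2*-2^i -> [2, -4, 8, -16, 32]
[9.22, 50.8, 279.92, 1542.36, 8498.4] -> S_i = 9.22*5.51^i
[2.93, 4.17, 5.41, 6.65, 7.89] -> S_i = 2.93 + 1.24*i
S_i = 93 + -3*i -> [93, 90, 87, 84, 81]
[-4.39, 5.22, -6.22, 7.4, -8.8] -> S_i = -4.39*(-1.19)^i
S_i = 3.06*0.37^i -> [3.06, 1.13, 0.42, 0.15, 0.06]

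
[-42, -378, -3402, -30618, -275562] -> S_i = -42*9^i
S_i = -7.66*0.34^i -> [-7.66, -2.6, -0.89, -0.3, -0.1]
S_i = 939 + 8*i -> [939, 947, 955, 963, 971]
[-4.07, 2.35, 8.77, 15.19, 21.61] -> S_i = -4.07 + 6.42*i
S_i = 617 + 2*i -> [617, 619, 621, 623, 625]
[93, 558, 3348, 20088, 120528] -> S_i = 93*6^i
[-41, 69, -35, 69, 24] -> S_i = Random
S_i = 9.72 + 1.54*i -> [9.72, 11.26, 12.8, 14.34, 15.88]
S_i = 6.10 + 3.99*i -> [6.1, 10.09, 14.08, 18.07, 22.06]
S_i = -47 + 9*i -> [-47, -38, -29, -20, -11]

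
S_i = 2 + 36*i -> [2, 38, 74, 110, 146]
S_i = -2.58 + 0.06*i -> [-2.58, -2.52, -2.46, -2.4, -2.34]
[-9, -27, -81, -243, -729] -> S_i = -9*3^i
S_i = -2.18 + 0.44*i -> [-2.18, -1.74, -1.3, -0.86, -0.42]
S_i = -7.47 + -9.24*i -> [-7.47, -16.71, -25.95, -35.19, -44.43]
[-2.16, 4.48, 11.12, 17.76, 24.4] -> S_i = -2.16 + 6.64*i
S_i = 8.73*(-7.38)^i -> [8.73, -64.43, 475.47, -3509.0, 25896.42]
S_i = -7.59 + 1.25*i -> [-7.59, -6.34, -5.09, -3.84, -2.59]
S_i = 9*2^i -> [9, 18, 36, 72, 144]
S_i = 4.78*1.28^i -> [4.78, 6.12, 7.83, 10.02, 12.83]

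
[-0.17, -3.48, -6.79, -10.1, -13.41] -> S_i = -0.17 + -3.31*i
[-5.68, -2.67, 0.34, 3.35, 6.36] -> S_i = -5.68 + 3.01*i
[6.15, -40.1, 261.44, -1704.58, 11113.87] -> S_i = 6.15*(-6.52)^i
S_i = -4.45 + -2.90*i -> [-4.45, -7.35, -10.25, -13.15, -16.05]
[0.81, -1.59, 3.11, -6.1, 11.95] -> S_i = 0.81*(-1.96)^i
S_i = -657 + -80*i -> [-657, -737, -817, -897, -977]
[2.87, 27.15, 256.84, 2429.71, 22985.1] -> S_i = 2.87*9.46^i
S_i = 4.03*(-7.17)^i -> [4.03, -28.9, 207.18, -1485.47, 10650.79]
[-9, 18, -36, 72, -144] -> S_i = -9*-2^i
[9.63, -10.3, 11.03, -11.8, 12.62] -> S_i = 9.63*(-1.07)^i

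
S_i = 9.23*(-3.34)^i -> [9.23, -30.83, 102.97, -343.91, 1148.65]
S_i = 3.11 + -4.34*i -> [3.11, -1.23, -5.57, -9.91, -14.25]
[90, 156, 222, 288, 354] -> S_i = 90 + 66*i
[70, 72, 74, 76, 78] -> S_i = 70 + 2*i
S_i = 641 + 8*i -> [641, 649, 657, 665, 673]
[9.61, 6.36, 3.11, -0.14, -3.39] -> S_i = 9.61 + -3.25*i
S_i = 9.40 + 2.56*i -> [9.4, 11.96, 14.52, 17.08, 19.64]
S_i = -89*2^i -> [-89, -178, -356, -712, -1424]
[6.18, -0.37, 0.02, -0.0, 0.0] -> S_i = 6.18*(-0.06)^i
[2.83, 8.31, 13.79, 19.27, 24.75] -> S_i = 2.83 + 5.48*i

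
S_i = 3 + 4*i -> [3, 7, 11, 15, 19]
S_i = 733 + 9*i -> [733, 742, 751, 760, 769]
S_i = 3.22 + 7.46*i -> [3.22, 10.68, 18.14, 25.6, 33.06]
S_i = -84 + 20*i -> [-84, -64, -44, -24, -4]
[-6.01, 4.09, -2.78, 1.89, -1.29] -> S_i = -6.01*(-0.68)^i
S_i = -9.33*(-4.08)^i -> [-9.33, 38.07, -155.31, 633.67, -2585.37]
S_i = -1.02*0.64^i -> [-1.02, -0.65, -0.42, -0.27, -0.17]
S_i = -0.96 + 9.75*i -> [-0.96, 8.79, 18.54, 28.29, 38.04]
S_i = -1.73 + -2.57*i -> [-1.73, -4.3, -6.87, -9.44, -12.01]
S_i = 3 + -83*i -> [3, -80, -163, -246, -329]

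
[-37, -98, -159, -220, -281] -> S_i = -37 + -61*i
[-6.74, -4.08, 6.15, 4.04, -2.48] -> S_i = Random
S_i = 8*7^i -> [8, 56, 392, 2744, 19208]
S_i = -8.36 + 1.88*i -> [-8.36, -6.48, -4.6, -2.72, -0.84]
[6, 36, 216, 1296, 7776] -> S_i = 6*6^i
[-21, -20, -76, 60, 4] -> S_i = Random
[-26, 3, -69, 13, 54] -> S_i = Random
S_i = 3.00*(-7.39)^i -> [3.0, -22.17, 163.84, -1210.75, 8947.44]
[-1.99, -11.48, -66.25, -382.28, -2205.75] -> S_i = -1.99*5.77^i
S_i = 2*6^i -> [2, 12, 72, 432, 2592]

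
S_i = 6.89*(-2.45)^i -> [6.89, -16.88, 41.36, -101.33, 248.25]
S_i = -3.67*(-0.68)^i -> [-3.67, 2.5, -1.7, 1.15, -0.78]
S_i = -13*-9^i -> [-13, 117, -1053, 9477, -85293]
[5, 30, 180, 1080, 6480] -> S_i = 5*6^i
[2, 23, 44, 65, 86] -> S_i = 2 + 21*i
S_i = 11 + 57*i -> [11, 68, 125, 182, 239]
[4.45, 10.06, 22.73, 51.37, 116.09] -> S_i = 4.45*2.26^i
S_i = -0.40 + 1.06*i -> [-0.4, 0.66, 1.72, 2.78, 3.84]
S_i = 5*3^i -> [5, 15, 45, 135, 405]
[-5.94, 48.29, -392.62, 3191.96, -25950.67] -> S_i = -5.94*(-8.13)^i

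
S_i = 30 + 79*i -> [30, 109, 188, 267, 346]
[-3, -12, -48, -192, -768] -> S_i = -3*4^i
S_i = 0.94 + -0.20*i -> [0.94, 0.74, 0.54, 0.34, 0.14]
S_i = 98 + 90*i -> [98, 188, 278, 368, 458]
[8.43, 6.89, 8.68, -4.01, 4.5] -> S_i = Random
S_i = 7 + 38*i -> [7, 45, 83, 121, 159]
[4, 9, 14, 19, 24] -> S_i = 4 + 5*i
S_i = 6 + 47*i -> [6, 53, 100, 147, 194]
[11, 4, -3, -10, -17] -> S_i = 11 + -7*i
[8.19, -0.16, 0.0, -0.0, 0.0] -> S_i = 8.19*(-0.02)^i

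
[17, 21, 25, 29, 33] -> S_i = 17 + 4*i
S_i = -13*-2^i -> [-13, 26, -52, 104, -208]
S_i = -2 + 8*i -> [-2, 6, 14, 22, 30]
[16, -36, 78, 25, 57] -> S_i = Random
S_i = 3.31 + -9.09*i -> [3.31, -5.78, -14.87, -23.96, -33.05]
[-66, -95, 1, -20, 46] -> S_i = Random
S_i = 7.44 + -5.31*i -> [7.44, 2.13, -3.18, -8.49, -13.8]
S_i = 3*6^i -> [3, 18, 108, 648, 3888]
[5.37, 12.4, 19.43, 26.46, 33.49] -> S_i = 5.37 + 7.03*i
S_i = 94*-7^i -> [94, -658, 4606, -32242, 225694]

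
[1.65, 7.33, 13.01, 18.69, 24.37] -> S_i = 1.65 + 5.68*i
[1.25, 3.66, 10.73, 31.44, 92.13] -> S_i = 1.25*2.93^i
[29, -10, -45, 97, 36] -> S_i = Random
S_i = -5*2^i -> [-5, -10, -20, -40, -80]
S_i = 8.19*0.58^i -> [8.19, 4.75, 2.76, 1.6, 0.93]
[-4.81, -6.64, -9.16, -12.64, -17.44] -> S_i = -4.81*1.38^i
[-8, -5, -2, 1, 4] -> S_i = -8 + 3*i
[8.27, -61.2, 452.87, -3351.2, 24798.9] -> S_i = 8.27*(-7.40)^i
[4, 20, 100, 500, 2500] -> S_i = 4*5^i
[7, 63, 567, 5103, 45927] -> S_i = 7*9^i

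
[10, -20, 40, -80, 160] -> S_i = 10*-2^i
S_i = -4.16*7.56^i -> [-4.16, -31.45, -237.76, -1797.46, -13588.78]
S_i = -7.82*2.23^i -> [-7.82, -17.44, -38.89, -86.72, -193.39]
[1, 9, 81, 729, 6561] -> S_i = 1*9^i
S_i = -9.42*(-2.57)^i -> [-9.42, 24.21, -62.22, 159.9, -410.94]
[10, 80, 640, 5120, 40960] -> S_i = 10*8^i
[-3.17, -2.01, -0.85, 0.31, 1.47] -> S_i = -3.17 + 1.16*i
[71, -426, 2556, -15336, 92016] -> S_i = 71*-6^i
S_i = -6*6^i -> [-6, -36, -216, -1296, -7776]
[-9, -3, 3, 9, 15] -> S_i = -9 + 6*i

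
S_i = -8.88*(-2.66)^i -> [-8.88, 23.62, -62.83, 167.13, -444.57]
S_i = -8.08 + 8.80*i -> [-8.08, 0.72, 9.52, 18.32, 27.12]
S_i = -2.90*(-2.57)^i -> [-2.9, 7.45, -19.15, 49.23, -126.51]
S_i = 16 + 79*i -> [16, 95, 174, 253, 332]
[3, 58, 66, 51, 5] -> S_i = Random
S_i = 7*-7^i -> [7, -49, 343, -2401, 16807]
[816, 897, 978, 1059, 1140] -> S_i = 816 + 81*i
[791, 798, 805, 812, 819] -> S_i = 791 + 7*i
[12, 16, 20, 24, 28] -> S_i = 12 + 4*i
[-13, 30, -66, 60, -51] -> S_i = Random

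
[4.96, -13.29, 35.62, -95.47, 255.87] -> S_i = 4.96*(-2.68)^i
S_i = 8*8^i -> [8, 64, 512, 4096, 32768]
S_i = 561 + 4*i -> [561, 565, 569, 573, 577]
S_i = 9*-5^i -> [9, -45, 225, -1125, 5625]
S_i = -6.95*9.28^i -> [-6.95, -64.5, -598.52, -5554.29, -51543.83]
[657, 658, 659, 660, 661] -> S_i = 657 + 1*i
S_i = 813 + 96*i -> [813, 909, 1005, 1101, 1197]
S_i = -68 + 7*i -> [-68, -61, -54, -47, -40]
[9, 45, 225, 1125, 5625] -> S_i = 9*5^i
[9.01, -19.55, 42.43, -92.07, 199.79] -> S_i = 9.01*(-2.17)^i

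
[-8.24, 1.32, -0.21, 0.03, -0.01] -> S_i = -8.24*(-0.16)^i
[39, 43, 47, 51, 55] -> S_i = 39 + 4*i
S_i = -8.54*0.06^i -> [-8.54, -0.51, -0.03, -0.0, -0.0]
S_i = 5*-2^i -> [5, -10, 20, -40, 80]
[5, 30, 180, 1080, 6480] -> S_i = 5*6^i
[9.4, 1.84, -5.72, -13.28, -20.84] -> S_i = 9.40 + -7.56*i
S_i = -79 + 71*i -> [-79, -8, 63, 134, 205]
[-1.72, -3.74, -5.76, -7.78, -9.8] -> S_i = -1.72 + -2.02*i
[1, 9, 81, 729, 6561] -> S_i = 1*9^i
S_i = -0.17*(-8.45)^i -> [-0.17, 1.44, -12.14, 102.57, -866.71]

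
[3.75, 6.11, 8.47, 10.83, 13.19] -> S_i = 3.75 + 2.36*i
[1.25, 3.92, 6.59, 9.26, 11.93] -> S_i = 1.25 + 2.67*i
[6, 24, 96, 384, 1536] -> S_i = 6*4^i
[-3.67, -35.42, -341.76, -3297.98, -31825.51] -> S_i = -3.67*9.65^i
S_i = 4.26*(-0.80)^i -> [4.26, -3.41, 2.73, -2.18, 1.74]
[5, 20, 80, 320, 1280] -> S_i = 5*4^i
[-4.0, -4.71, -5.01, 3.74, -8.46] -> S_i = Random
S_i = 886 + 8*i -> [886, 894, 902, 910, 918]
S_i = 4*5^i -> [4, 20, 100, 500, 2500]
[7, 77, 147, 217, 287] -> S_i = 7 + 70*i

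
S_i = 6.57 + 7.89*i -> [6.57, 14.46, 22.35, 30.24, 38.13]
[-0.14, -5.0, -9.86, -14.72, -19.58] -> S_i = -0.14 + -4.86*i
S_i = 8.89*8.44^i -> [8.89, 75.03, 633.27, 5344.77, 45109.87]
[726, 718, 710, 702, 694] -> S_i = 726 + -8*i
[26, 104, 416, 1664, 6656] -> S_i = 26*4^i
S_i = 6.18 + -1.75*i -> [6.18, 4.43, 2.68, 0.93, -0.82]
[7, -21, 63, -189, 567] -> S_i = 7*-3^i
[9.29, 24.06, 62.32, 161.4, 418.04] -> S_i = 9.29*2.59^i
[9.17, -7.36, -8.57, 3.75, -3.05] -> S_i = Random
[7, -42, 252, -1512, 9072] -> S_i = 7*-6^i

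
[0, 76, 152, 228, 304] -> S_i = 0 + 76*i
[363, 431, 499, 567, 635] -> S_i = 363 + 68*i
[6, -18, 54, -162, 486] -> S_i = 6*-3^i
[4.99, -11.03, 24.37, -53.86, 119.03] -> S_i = 4.99*(-2.21)^i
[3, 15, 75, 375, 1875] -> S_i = 3*5^i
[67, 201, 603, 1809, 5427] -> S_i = 67*3^i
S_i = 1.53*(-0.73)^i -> [1.53, -1.12, 0.82, -0.6, 0.43]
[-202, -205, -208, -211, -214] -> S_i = -202 + -3*i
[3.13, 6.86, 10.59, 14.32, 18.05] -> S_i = 3.13 + 3.73*i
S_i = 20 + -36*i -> [20, -16, -52, -88, -124]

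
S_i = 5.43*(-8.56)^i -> [5.43, -46.48, 397.88, -3405.82, 29153.78]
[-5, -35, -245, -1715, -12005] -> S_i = -5*7^i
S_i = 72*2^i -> [72, 144, 288, 576, 1152]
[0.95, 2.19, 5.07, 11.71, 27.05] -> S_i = 0.95*2.31^i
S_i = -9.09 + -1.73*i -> [-9.09, -10.82, -12.55, -14.28, -16.01]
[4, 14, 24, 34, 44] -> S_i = 4 + 10*i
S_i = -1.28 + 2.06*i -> [-1.28, 0.78, 2.84, 4.9, 6.96]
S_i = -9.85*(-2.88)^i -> [-9.85, 28.37, -81.7, 235.3, -677.65]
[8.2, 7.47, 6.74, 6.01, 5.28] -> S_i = 8.20 + -0.73*i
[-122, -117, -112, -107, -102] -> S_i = -122 + 5*i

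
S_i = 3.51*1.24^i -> [3.51, 4.35, 5.4, 6.69, 8.3]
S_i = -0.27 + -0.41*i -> [-0.27, -0.68, -1.09, -1.5, -1.91]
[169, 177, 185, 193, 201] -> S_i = 169 + 8*i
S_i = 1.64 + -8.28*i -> [1.64, -6.64, -14.92, -23.2, -31.48]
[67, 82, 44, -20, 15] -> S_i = Random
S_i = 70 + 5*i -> [70, 75, 80, 85, 90]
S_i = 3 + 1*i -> [3, 4, 5, 6, 7]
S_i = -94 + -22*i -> [-94, -116, -138, -160, -182]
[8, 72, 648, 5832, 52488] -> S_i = 8*9^i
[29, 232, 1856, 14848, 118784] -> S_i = 29*8^i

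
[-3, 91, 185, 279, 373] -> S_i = -3 + 94*i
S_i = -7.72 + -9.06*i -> [-7.72, -16.78, -25.84, -34.9, -43.96]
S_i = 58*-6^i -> [58, -348, 2088, -12528, 75168]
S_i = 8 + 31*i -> [8, 39, 70, 101, 132]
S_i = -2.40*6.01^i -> [-2.4, -14.42, -86.69, -521.0, -3131.19]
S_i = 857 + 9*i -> [857, 866, 875, 884, 893]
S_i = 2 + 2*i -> [2, 4, 6, 8, 10]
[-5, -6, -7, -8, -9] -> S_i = -5 + -1*i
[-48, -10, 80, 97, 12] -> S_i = Random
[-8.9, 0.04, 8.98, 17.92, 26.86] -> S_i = -8.90 + 8.94*i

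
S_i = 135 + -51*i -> [135, 84, 33, -18, -69]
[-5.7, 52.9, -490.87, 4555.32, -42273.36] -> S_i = -5.70*(-9.28)^i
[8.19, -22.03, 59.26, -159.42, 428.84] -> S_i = 8.19*(-2.69)^i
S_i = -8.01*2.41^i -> [-8.01, -19.3, -46.52, -112.12, -270.21]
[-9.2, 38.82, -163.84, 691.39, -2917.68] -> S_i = -9.20*(-4.22)^i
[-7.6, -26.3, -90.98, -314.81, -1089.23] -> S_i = -7.60*3.46^i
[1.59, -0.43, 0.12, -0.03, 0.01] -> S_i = 1.59*(-0.27)^i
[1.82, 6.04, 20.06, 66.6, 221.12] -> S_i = 1.82*3.32^i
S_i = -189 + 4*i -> [-189, -185, -181, -177, -173]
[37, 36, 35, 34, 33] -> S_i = 37 + -1*i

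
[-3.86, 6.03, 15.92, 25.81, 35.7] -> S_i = -3.86 + 9.89*i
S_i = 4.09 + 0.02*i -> [4.09, 4.11, 4.13, 4.15, 4.17]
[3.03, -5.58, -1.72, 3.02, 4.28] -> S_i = Random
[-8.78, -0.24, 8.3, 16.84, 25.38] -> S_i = -8.78 + 8.54*i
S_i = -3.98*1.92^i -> [-3.98, -7.64, -14.67, -28.17, -54.09]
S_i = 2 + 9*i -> [2, 11, 20, 29, 38]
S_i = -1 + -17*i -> [-1, -18, -35, -52, -69]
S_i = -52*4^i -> [-52, -208, -832, -3328, -13312]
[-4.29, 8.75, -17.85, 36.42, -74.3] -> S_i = -4.29*(-2.04)^i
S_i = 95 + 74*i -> [95, 169, 243, 317, 391]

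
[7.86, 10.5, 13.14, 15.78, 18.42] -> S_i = 7.86 + 2.64*i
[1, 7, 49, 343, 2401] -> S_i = 1*7^i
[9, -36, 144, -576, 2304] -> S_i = 9*-4^i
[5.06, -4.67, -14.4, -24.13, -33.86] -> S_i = 5.06 + -9.73*i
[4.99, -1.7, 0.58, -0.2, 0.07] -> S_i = 4.99*(-0.34)^i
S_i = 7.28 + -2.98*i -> [7.28, 4.3, 1.32, -1.66, -4.64]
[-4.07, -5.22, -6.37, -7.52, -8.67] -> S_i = -4.07 + -1.15*i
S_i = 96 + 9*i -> [96, 105, 114, 123, 132]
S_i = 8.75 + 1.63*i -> [8.75, 10.38, 12.01, 13.64, 15.27]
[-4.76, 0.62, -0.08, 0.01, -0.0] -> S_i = -4.76*(-0.13)^i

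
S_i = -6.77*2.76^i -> [-6.77, -18.69, -51.57, -142.34, -392.85]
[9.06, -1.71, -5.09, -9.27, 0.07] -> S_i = Random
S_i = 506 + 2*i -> [506, 508, 510, 512, 514]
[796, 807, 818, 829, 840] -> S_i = 796 + 11*i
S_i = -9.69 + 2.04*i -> [-9.69, -7.65, -5.61, -3.57, -1.53]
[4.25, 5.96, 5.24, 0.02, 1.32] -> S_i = Random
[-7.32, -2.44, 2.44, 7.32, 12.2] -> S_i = -7.32 + 4.88*i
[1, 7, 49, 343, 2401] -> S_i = 1*7^i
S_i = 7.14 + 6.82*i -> [7.14, 13.96, 20.78, 27.6, 34.42]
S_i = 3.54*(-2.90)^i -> [3.54, -10.27, 29.77, -86.34, 250.38]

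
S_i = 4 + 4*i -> [4, 8, 12, 16, 20]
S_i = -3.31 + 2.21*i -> [-3.31, -1.1, 1.11, 3.32, 5.53]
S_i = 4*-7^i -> [4, -28, 196, -1372, 9604]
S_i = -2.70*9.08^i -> [-2.7, -24.52, -222.61, -2021.26, -18353.0]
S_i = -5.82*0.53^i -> [-5.82, -3.08, -1.63, -0.87, -0.46]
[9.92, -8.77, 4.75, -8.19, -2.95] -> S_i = Random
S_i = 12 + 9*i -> [12, 21, 30, 39, 48]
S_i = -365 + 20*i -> [-365, -345, -325, -305, -285]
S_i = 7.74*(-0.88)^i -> [7.74, -6.81, 5.99, -5.27, 4.64]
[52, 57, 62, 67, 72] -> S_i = 52 + 5*i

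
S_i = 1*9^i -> [1, 9, 81, 729, 6561]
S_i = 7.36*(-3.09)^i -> [7.36, -22.74, 70.27, -217.15, 670.98]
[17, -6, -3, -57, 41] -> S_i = Random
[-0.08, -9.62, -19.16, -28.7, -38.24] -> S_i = -0.08 + -9.54*i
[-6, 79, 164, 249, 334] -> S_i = -6 + 85*i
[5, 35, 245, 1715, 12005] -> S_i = 5*7^i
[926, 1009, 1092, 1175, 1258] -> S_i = 926 + 83*i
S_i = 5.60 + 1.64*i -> [5.6, 7.24, 8.88, 10.52, 12.16]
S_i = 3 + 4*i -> [3, 7, 11, 15, 19]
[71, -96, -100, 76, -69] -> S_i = Random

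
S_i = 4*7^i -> [4, 28, 196, 1372, 9604]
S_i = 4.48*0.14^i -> [4.48, 0.63, 0.09, 0.01, 0.0]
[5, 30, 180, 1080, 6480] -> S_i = 5*6^i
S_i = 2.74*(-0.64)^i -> [2.74, -1.75, 1.12, -0.72, 0.46]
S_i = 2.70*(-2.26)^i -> [2.7, -6.1, 13.79, -31.17, 70.44]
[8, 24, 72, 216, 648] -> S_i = 8*3^i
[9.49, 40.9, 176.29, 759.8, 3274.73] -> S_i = 9.49*4.31^i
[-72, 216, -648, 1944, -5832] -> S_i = -72*-3^i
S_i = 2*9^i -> [2, 18, 162, 1458, 13122]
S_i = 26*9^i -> [26, 234, 2106, 18954, 170586]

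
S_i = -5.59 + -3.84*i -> [-5.59, -9.43, -13.27, -17.11, -20.95]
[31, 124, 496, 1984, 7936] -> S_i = 31*4^i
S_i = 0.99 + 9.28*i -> [0.99, 10.27, 19.55, 28.83, 38.11]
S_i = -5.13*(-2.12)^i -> [-5.13, 10.88, -23.06, 48.88, -103.62]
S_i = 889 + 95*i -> [889, 984, 1079, 1174, 1269]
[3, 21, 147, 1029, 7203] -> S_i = 3*7^i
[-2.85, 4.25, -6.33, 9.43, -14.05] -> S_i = -2.85*(-1.49)^i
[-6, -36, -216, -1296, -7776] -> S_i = -6*6^i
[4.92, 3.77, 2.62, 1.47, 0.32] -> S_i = 4.92 + -1.15*i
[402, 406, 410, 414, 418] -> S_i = 402 + 4*i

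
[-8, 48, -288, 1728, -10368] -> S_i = -8*-6^i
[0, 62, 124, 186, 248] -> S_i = 0 + 62*i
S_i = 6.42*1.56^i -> [6.42, 10.02, 15.62, 24.37, 38.02]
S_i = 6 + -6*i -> [6, 0, -6, -12, -18]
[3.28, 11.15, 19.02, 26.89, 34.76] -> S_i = 3.28 + 7.87*i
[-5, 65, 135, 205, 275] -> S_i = -5 + 70*i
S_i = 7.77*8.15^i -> [7.77, 63.33, 516.1, 4206.24, 34280.84]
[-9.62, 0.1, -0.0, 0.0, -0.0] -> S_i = -9.62*(-0.01)^i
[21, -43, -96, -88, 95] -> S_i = Random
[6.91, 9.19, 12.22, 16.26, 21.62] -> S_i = 6.91*1.33^i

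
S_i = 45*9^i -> [45, 405, 3645, 32805, 295245]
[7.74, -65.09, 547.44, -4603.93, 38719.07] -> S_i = 7.74*(-8.41)^i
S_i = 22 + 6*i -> [22, 28, 34, 40, 46]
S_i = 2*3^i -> [2, 6, 18, 54, 162]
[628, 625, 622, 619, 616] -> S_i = 628 + -3*i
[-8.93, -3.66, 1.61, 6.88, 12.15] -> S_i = -8.93 + 5.27*i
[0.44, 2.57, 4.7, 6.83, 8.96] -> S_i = 0.44 + 2.13*i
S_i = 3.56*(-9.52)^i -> [3.56, -33.89, 322.64, -3071.57, 29241.38]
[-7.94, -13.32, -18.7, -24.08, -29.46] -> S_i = -7.94 + -5.38*i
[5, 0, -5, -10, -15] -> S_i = 5 + -5*i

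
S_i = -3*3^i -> [-3, -9, -27, -81, -243]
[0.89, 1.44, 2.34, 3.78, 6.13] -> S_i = 0.89*1.62^i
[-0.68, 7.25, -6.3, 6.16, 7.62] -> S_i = Random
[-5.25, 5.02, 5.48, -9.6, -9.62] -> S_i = Random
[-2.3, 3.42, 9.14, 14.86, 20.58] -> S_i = -2.30 + 5.72*i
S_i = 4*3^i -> [4, 12, 36, 108, 324]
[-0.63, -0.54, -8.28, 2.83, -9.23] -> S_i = Random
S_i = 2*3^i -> [2, 6, 18, 54, 162]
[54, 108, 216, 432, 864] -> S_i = 54*2^i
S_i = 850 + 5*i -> [850, 855, 860, 865, 870]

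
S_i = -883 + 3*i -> [-883, -880, -877, -874, -871]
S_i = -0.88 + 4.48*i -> [-0.88, 3.6, 8.08, 12.56, 17.04]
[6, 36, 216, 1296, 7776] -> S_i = 6*6^i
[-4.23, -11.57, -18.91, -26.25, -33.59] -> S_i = -4.23 + -7.34*i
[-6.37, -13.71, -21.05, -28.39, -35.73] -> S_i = -6.37 + -7.34*i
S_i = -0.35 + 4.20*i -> [-0.35, 3.85, 8.05, 12.25, 16.45]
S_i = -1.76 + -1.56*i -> [-1.76, -3.32, -4.88, -6.44, -8.0]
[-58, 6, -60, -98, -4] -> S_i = Random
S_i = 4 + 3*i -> [4, 7, 10, 13, 16]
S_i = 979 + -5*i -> [979, 974, 969, 964, 959]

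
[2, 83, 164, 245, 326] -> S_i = 2 + 81*i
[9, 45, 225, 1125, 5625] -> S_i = 9*5^i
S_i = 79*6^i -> [79, 474, 2844, 17064, 102384]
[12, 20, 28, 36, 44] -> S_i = 12 + 8*i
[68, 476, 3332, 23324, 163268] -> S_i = 68*7^i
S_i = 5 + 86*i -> [5, 91, 177, 263, 349]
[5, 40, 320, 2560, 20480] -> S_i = 5*8^i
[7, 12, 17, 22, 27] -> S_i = 7 + 5*i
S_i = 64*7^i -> [64, 448, 3136, 21952, 153664]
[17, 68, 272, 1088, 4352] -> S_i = 17*4^i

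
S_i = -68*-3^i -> [-68, 204, -612, 1836, -5508]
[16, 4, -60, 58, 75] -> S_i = Random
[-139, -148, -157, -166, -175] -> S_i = -139 + -9*i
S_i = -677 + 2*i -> [-677, -675, -673, -671, -669]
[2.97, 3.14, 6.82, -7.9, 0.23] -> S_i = Random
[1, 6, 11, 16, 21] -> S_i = 1 + 5*i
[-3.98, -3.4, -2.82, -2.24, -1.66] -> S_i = -3.98 + 0.58*i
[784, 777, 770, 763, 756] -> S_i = 784 + -7*i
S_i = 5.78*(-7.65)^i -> [5.78, -44.22, 338.26, -2587.69, 19795.82]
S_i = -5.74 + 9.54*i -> [-5.74, 3.8, 13.34, 22.88, 32.42]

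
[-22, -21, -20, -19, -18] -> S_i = -22 + 1*i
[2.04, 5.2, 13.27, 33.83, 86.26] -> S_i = 2.04*2.55^i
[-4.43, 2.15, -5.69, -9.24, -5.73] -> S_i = Random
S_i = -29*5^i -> [-29, -145, -725, -3625, -18125]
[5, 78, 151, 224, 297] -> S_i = 5 + 73*i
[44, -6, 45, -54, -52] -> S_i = Random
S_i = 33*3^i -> [33, 99, 297, 891, 2673]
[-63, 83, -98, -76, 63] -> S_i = Random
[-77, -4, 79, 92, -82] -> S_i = Random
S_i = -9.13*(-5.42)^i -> [-9.13, 49.48, -268.21, 1453.68, -7878.94]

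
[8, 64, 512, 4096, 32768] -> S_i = 8*8^i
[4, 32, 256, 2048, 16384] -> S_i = 4*8^i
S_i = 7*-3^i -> [7, -21, 63, -189, 567]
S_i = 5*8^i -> [5, 40, 320, 2560, 20480]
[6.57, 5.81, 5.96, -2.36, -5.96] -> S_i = Random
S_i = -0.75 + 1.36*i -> [-0.75, 0.61, 1.97, 3.33, 4.69]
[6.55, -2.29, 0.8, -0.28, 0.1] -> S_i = 6.55*(-0.35)^i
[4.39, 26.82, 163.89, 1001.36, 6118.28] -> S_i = 4.39*6.11^i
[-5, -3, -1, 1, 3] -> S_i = -5 + 2*i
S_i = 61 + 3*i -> [61, 64, 67, 70, 73]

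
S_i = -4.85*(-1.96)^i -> [-4.85, 9.51, -18.63, 36.52, -71.58]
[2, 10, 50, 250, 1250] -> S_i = 2*5^i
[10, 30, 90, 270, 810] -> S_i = 10*3^i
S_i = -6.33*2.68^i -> [-6.33, -16.96, -45.46, -121.85, -326.54]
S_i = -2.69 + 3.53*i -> [-2.69, 0.84, 4.37, 7.9, 11.43]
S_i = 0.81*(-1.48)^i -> [0.81, -1.2, 1.77, -2.63, 3.89]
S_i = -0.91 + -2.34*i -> [-0.91, -3.25, -5.59, -7.93, -10.27]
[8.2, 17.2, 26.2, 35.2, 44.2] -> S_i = 8.20 + 9.00*i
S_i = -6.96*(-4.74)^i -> [-6.96, 32.99, -156.37, 741.22, -3513.36]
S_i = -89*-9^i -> [-89, 801, -7209, 64881, -583929]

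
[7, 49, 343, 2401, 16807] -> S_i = 7*7^i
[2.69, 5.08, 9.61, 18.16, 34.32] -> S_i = 2.69*1.89^i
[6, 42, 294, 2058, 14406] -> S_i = 6*7^i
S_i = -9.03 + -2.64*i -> [-9.03, -11.67, -14.31, -16.95, -19.59]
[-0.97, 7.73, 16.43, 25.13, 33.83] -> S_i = -0.97 + 8.70*i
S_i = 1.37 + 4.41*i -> [1.37, 5.78, 10.19, 14.6, 19.01]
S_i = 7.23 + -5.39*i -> [7.23, 1.84, -3.55, -8.94, -14.33]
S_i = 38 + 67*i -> [38, 105, 172, 239, 306]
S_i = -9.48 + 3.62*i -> [-9.48, -5.86, -2.24, 1.38, 5.0]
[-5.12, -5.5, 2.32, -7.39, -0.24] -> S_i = Random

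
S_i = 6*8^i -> [6, 48, 384, 3072, 24576]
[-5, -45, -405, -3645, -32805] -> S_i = -5*9^i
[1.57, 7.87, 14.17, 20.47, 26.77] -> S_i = 1.57 + 6.30*i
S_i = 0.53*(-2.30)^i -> [0.53, -1.22, 2.8, -6.45, 14.83]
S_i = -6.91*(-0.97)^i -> [-6.91, 6.7, -6.5, 6.31, -6.12]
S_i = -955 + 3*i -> [-955, -952, -949, -946, -943]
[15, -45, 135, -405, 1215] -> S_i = 15*-3^i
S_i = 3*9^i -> [3, 27, 243, 2187, 19683]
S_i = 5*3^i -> [5, 15, 45, 135, 405]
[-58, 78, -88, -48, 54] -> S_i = Random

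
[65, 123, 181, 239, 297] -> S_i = 65 + 58*i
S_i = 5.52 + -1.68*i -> [5.52, 3.84, 2.16, 0.48, -1.2]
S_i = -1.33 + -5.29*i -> [-1.33, -6.62, -11.91, -17.2, -22.49]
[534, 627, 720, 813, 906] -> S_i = 534 + 93*i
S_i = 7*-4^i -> [7, -28, 112, -448, 1792]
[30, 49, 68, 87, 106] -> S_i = 30 + 19*i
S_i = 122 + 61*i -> [122, 183, 244, 305, 366]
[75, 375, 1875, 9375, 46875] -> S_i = 75*5^i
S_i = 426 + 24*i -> [426, 450, 474, 498, 522]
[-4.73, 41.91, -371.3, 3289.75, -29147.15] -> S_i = -4.73*(-8.86)^i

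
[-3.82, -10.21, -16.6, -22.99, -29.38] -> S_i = -3.82 + -6.39*i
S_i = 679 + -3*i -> [679, 676, 673, 670, 667]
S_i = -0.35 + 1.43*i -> [-0.35, 1.08, 2.51, 3.94, 5.37]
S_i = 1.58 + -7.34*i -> [1.58, -5.76, -13.1, -20.44, -27.78]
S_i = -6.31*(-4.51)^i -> [-6.31, 28.46, -128.35, 578.84, -2610.57]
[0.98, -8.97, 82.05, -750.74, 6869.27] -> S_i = 0.98*(-9.15)^i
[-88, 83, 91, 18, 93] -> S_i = Random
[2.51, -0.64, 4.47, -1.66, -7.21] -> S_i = Random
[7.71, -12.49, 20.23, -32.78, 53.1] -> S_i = 7.71*(-1.62)^i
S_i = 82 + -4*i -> [82, 78, 74, 70, 66]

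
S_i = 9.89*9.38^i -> [9.89, 92.77, 870.17, 8162.15, 76561.01]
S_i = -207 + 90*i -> [-207, -117, -27, 63, 153]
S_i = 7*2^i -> [7, 14, 28, 56, 112]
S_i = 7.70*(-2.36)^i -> [7.7, -18.17, 42.89, -101.21, 238.86]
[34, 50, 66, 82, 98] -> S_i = 34 + 16*i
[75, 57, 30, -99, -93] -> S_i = Random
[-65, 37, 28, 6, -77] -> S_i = Random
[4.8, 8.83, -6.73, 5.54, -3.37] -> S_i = Random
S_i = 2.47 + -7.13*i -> [2.47, -4.66, -11.79, -18.92, -26.05]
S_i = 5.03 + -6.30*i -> [5.03, -1.27, -7.57, -13.87, -20.17]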